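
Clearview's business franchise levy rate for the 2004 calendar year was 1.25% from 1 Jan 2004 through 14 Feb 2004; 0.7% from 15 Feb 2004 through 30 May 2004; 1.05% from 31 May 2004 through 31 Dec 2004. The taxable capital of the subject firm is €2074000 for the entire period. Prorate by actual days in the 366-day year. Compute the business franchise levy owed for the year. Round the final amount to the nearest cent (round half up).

1 Jan – 14 Feb 2004: 45 days at 1.25% → €2074000 × 1.25% × 45/366 = €3187.5000
15 Feb – 30 May 2004: 106 days at 0.7% → €2074000 × 0.7% × 106/366 = €4204.6667
31 May – 31 Dec 2004: 215 days at 1.05% → €2074000 × 1.05% × 215/366 = €12792.5000
Total = €20184.6667

€20184.67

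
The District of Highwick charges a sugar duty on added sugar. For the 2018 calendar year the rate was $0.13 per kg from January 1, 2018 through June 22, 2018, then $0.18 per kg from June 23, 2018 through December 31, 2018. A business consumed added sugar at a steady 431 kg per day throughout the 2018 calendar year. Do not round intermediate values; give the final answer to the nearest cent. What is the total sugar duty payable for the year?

January 1 – June 22, 2018: 173 days × 431 kg/day = 74,563 kg at $0.13/kg → $9693.19
June 23 – December 31, 2018: 192 days × 431 kg/day = 82,752 kg at $0.18/kg → $14895.36

$24588.55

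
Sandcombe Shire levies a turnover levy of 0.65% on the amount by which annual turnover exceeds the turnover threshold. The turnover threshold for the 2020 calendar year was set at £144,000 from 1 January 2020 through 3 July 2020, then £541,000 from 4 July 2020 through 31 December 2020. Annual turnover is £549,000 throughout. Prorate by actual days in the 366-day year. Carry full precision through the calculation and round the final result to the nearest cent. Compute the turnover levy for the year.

£1,356.35

1 January – 3 July 2020: 185 days, exemption £144,000 → (£549,000 − £144,000) × 0.65% × 185/366 = £1,330.6352
4 July – 31 December 2020: 181 days, exemption £541,000 → (£549,000 − £541,000) × 0.65% × 181/366 = £25.7158
Total = £1,356.3511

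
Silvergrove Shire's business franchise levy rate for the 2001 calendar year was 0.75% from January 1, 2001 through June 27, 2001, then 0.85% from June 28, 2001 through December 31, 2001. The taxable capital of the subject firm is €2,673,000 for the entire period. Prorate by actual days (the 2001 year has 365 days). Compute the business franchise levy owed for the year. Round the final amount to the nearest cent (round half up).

January 1 – June 27, 2001: 178 days at 0.75% → €2,673,000 × 0.75% × 178/365 = €9,776.5890
June 28 – December 31, 2001: 187 days at 0.85% → €2,673,000 × 0.85% × 187/365 = €11,640.3658
Total = €21,416.9548

€21,416.95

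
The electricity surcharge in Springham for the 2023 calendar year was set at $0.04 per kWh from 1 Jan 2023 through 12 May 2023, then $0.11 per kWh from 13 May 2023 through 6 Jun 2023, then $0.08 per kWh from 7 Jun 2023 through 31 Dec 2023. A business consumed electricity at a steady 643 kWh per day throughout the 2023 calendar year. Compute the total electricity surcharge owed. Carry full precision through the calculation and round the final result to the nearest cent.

$15862.81

1 Jan – 12 May 2023: 132 days × 643 kWh/day = 84,876 kWh at $0.04/kWh → $3395.04
13 May – 6 Jun 2023: 25 days × 643 kWh/day = 16,075 kWh at $0.11/kWh → $1768.25
7 Jun – 31 Dec 2023: 208 days × 643 kWh/day = 133,744 kWh at $0.08/kWh → $10699.52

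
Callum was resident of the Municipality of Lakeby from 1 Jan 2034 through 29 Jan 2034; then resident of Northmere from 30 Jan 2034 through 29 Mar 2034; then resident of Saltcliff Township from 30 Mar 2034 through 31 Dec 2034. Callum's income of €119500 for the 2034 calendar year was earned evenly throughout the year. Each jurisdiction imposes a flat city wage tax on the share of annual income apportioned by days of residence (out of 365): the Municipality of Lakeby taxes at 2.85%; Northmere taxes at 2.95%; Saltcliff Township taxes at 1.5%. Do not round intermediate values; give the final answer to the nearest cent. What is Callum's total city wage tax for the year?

The Municipality of Lakeby, 1 Jan – 29 Jan 2034: 29 days → €119500 × 2.85% × 29/365 = €270.5938
Northmere, 30 Jan – 29 Mar 2034: 59 days → €119500 × 2.95% × 59/365 = €569.8349
Saltcliff Township, 30 Mar – 31 Dec 2034: 277 days → €119500 × 1.5% × 277/365 = €1360.3356
Total = €2200.7644

€2200.76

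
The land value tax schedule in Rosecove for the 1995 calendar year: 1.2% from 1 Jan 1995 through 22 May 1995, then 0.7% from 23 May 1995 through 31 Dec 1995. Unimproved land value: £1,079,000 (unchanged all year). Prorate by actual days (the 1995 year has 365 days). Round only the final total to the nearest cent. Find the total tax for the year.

1 Jan – 22 May 1995: 142 days at 1.2% → £1,079,000 × 1.2% × 142/365 = £5,037.3041
23 May – 31 Dec 1995: 223 days at 0.7% → £1,079,000 × 0.7% × 223/365 = £4,614.5726
Total = £9,651.8767

£9,651.88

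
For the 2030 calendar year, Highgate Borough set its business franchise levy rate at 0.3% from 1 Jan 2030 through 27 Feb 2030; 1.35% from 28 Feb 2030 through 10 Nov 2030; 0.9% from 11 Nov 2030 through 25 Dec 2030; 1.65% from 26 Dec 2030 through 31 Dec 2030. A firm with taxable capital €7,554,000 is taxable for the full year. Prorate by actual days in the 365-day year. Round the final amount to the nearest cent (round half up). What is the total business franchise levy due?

€85,556.81

1 Jan – 27 Feb 2030: 58 days at 0.3% → €7,554,000 × 0.3% × 58/365 = €3,601.0849
28 Feb – 10 Nov 2030: 256 days at 1.35% → €7,554,000 × 1.35% × 256/365 = €71,524.9973
11 Nov – 25 Dec 2030: 45 days at 0.9% → €7,554,000 × 0.9% × 45/365 = €8,381.8356
26 Dec – 31 Dec 2030: 6 days at 1.65% → €7,554,000 × 1.65% × 6/365 = €2,048.8932
Total = €85,556.8110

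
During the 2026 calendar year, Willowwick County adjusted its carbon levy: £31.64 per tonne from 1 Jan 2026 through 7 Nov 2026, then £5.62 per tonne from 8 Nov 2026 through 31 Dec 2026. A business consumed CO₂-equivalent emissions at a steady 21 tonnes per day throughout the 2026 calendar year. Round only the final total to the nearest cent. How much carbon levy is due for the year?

£213,013.92

1 Jan – 7 Nov 2026: 311 days × 21 tonnes/day = 6,531 tonnes at £31.64/tonne → £206,640.84
8 Nov – 31 Dec 2026: 54 days × 21 tonnes/day = 1,134 tonnes at £5.62/tonne → £6,373.08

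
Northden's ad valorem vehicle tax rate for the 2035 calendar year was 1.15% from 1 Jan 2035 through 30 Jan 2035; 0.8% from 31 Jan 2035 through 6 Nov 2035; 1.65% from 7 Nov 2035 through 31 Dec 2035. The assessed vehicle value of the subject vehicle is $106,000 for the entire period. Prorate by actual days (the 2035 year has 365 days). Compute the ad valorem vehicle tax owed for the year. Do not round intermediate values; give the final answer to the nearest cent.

1 Jan – 30 Jan 2035: 30 days at 1.15% → $106,000 × 1.15% × 30/365 = $100.1918
31 Jan – 6 Nov 2035: 280 days at 0.8% → $106,000 × 0.8% × 280/365 = $650.5205
7 Nov – 31 Dec 2035: 55 days at 1.65% → $106,000 × 1.65% × 55/365 = $263.5479
Total = $1,014.2603

$1,014.26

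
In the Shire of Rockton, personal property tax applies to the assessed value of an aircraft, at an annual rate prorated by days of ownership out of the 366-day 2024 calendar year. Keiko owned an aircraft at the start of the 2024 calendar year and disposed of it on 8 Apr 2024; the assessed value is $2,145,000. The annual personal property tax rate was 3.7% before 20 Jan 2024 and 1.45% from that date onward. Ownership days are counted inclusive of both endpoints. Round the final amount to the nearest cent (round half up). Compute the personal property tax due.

1 Jan – 19 Jan 2024: 19 days at 3.7% → $2,145,000 × 3.7% × 19/366 = $4,120.0410
20 Jan – 8 Apr 2024: 80 days at 1.45% → $2,145,000 × 1.45% × 80/366 = $6,798.3607
Total = $10,918.4016

$10,918.40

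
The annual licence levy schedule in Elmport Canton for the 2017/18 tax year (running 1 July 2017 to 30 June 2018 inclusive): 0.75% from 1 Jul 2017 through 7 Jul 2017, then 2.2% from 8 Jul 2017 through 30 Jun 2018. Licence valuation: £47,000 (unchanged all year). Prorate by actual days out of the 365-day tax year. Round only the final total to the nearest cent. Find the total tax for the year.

1 Jul – 7 Jul 2017: 7 days at 0.75% → £47,000 × 0.75% × 7/365 = £6.7603
8 Jul 2017 – 30 Jun 2018: 358 days at 2.2% → £47,000 × 2.2% × 358/365 = £1,014.1699
Total = £1,020.9301

£1,020.93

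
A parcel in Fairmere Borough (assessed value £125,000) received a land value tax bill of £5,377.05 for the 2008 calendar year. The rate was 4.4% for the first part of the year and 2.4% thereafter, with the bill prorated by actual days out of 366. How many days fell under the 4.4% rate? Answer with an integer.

Let d = days at the first rate; then 366 − d days at the second rate.
£125,000 × [4.4%·d + 2.4%·(366−d)] / 366 = £5,377.05
Solving gives d = 348, so the new rate took effect on 14 Dec 2008.

348 days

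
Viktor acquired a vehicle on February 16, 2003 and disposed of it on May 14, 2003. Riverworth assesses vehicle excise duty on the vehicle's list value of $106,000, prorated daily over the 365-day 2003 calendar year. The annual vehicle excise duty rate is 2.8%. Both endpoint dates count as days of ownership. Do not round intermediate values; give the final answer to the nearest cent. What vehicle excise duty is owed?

Days held (February 16 – May 14, 2003): 88 out of 365
Tax = $106,000 × 2.8% × 88/365 = $715.5726

$715.57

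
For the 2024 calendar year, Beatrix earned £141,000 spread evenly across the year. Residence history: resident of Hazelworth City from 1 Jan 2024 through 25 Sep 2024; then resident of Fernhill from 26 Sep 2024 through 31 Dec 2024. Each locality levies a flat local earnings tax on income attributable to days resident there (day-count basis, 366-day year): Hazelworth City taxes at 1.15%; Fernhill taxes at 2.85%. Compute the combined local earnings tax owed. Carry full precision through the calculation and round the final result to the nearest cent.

£2,256.77

Hazelworth City, 1 Jan – 25 Sep 2024: 269 days → £141,000 × 1.15% × 269/366 = £1,191.7582
Fernhill, 26 Sep – 31 Dec 2024: 97 days → £141,000 × 2.85% × 97/366 = £1,065.0123
Total = £2,256.7705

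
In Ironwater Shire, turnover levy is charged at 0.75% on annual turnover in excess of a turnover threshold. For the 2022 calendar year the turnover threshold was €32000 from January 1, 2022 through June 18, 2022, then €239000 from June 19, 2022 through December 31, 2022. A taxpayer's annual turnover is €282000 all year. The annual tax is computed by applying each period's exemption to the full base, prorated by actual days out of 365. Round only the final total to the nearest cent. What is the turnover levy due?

January 1 – June 18, 2022: 169 days, exemption €32000 → (€282000 − €32000) × 0.75% × 169/365 = €868.1507
June 19 – December 31, 2022: 196 days, exemption €239000 → (€282000 − €239000) × 0.75% × 196/365 = €173.1781
Total = €1041.3288

€1041.33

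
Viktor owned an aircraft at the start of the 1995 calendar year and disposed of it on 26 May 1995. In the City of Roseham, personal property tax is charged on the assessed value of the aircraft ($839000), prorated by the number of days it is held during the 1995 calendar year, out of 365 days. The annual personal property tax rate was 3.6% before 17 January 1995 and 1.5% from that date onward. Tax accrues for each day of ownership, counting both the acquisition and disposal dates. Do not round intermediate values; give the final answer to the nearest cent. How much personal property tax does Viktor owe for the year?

$5806.34

1 January – 16 January 1995: 16 days at 3.6% → $839000 × 3.6% × 16/365 = $1324.0110
17 January – 26 May 1995: 130 days at 1.5% → $839000 × 1.5% × 130/365 = $4482.3288
Total = $5806.3397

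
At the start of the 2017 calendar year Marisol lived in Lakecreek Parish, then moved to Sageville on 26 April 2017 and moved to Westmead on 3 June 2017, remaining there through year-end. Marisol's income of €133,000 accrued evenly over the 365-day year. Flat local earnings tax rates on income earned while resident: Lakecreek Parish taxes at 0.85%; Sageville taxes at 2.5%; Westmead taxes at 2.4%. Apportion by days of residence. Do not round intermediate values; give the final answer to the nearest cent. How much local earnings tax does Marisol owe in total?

€2,556.33

Lakecreek Parish, 1 January – 25 April 2017: 115 days → €133,000 × 0.85% × 115/365 = €356.1849
Sageville, 26 April – 2 June 2017: 38 days → €133,000 × 2.5% × 38/365 = €346.1644
Westmead, 3 June – 31 December 2017: 212 days → €133,000 × 2.4% × 212/365 = €1,853.9836
Total = €2,556.3329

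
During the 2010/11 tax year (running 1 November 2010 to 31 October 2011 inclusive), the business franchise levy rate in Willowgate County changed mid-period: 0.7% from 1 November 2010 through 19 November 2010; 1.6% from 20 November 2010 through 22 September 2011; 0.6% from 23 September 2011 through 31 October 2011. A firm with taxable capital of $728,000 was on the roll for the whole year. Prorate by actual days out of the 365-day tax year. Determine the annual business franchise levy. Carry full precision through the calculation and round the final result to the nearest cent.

$10,529.07

1 November – 19 November 2010: 19 days at 0.7% → $728,000 × 0.7% × 19/365 = $265.2712
20 November 2010 – 22 September 2011: 307 days at 1.6% → $728,000 × 1.6% × 307/365 = $9,797.0849
23 September – 31 October 2011: 39 days at 0.6% → $728,000 × 0.6% × 39/365 = $466.7178
Total = $10,529.0740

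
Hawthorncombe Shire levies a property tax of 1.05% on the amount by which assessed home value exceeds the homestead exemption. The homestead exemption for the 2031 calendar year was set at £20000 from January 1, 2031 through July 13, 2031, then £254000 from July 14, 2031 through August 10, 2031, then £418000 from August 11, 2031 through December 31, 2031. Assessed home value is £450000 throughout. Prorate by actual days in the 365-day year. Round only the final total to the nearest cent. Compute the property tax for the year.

£2689.27

January 1 – July 13, 2031: 194 days, exemption £20000 → (£450000 − £20000) × 1.05% × 194/365 = £2399.7534
July 14 – August 10, 2031: 28 days, exemption £254000 → (£450000 − £254000) × 1.05% × 28/365 = £157.8740
August 11 – December 31, 2031: 143 days, exemption £418000 → (£450000 − £418000) × 1.05% × 143/365 = £131.6384
Total = £2689.2658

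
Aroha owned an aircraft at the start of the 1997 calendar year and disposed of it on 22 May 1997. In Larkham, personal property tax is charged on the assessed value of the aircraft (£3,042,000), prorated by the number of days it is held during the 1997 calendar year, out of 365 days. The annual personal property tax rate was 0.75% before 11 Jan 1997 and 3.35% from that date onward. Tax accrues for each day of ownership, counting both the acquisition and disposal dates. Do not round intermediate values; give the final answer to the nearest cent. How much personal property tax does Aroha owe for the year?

1 Jan – 10 Jan 1997: 10 days at 0.75% → £3,042,000 × 0.75% × 10/365 = £625.0685
11 Jan – 22 May 1997: 132 days at 3.35% → £3,042,000 × 3.35% × 132/365 = £36,854.0384
Total = £37,479.1068

£37,479.11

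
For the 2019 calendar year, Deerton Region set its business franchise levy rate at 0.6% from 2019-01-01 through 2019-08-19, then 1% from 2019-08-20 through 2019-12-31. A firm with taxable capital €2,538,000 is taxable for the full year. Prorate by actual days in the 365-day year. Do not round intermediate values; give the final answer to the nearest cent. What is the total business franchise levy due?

2019-01-01 to 2019-08-19: 231 days at 0.6% → €2,538,000 × 0.6% × 231/365 = €9,637.4466
2019-08-20 to 2019-12-31: 134 days at 1% → €2,538,000 × 1% × 134/365 = €9,317.5890
Total = €18,955.0356

€18,955.04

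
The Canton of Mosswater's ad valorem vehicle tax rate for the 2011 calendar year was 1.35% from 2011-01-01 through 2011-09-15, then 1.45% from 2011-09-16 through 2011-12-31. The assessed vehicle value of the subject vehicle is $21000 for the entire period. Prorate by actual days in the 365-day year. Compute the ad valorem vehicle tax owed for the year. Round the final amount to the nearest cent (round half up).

$289.66

2011-01-01 to 2011-09-15: 258 days at 1.35% → $21000 × 1.35% × 258/365 = $200.3918
2011-09-16 to 2011-12-31: 107 days at 1.45% → $21000 × 1.45% × 107/365 = $89.2644
Total = $289.6562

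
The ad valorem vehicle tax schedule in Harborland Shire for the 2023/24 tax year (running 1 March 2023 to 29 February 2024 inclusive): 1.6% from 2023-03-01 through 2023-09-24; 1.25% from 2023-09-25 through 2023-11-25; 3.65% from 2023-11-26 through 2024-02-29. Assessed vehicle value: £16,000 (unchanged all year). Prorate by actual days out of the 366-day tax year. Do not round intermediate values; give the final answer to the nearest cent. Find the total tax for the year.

2023-03-01 to 2023-09-24: 208 days at 1.6% → £16,000 × 1.6% × 208/366 = £145.4863
2023-09-25 to 2023-11-25: 62 days at 1.25% → £16,000 × 1.25% × 62/366 = £33.8798
2023-11-26 to 2024-02-29: 96 days at 3.65% → £16,000 × 3.65% × 96/366 = £153.1803
Total = £332.5464

£332.55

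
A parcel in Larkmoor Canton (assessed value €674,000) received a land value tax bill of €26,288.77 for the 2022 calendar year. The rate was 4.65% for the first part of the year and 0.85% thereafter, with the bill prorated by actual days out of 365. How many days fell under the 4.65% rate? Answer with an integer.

Let d = days at the first rate; then 365 − d days at the second rate.
€674,000 × [4.65%·d + 0.85%·(365−d)] / 365 = €26,288.77
Solving gives d = 293, so the new rate took effect on 21 October 2022.

293 days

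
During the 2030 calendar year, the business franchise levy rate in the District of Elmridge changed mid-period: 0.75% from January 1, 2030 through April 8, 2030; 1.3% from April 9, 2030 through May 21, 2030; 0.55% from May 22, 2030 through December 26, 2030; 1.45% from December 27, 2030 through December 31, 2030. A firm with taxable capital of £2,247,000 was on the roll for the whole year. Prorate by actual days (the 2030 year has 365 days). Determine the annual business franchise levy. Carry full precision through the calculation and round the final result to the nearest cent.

January 1 – April 8, 2030: 98 days at 0.75% → £2,247,000 × 0.75% × 98/365 = £4,524.7808
April 9 – May 21, 2030: 43 days at 1.3% → £2,247,000 × 1.3% × 43/365 = £3,441.2959
May 22 – December 26, 2030: 219 days at 0.55% → £2,247,000 × 0.55% × 219/365 = £7,415.1000
December 27 – December 31, 2030: 5 days at 1.45% → £2,247,000 × 1.45% × 5/365 = £446.3219
Total = £15,827.4986

£15,827.50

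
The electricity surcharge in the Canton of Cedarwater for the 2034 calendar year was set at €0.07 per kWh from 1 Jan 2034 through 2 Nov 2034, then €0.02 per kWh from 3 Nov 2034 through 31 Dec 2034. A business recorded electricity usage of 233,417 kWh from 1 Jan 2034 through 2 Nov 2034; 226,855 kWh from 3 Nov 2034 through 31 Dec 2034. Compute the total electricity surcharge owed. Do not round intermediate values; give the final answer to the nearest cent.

€20,876.29

1 Jan – 2 Nov 2034: 233,417 kWh at €0.07/kWh → €16,339.19
3 Nov – 31 Dec 2034: 226,855 kWh at €0.02/kWh → €4,537.10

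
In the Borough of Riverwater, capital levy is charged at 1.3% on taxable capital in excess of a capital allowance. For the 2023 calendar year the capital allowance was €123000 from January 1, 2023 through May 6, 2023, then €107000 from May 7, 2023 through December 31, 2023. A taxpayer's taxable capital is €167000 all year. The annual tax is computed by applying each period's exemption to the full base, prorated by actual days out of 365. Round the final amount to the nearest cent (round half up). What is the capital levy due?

€708.20

January 1 – May 6, 2023: 126 days, exemption €123000 → (€167000 − €123000) × 1.3% × 126/365 = €197.4575
May 7 – December 31, 2023: 239 days, exemption €107000 → (€167000 − €107000) × 1.3% × 239/365 = €510.7397
Total = €708.1973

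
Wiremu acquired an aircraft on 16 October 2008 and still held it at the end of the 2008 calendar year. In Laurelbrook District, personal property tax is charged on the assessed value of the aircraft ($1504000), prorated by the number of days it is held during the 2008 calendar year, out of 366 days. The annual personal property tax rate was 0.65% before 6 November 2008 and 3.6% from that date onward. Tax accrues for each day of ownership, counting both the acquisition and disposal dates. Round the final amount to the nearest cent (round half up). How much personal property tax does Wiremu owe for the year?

16 October – 5 November 2008: 21 days at 0.65% → $1504000 × 0.65% × 21/366 = $560.9180
6 November – 31 December 2008: 56 days at 3.6% → $1504000 × 3.6% × 56/366 = $8284.3279
Total = $8845.2459

$8845.25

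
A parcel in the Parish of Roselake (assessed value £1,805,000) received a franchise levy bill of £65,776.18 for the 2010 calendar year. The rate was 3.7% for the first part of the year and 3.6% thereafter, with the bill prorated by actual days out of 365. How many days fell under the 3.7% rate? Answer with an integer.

Let d = days at the first rate; then 365 − d days at the second rate.
£1,805,000 × [3.7%·d + 3.6%·(365−d)] / 365 = £65,776.18
Solving gives d = 161, so the new rate took effect on 11 Jun 2010.

161 days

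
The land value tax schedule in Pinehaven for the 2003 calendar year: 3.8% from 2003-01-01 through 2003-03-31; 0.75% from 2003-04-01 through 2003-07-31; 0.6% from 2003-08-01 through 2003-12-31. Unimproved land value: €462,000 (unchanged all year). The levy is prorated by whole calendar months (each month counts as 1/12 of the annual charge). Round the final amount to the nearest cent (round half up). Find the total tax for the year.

2003-01-01 to 2003-03-31: 3 months at 3.8% → €462,000 × 3.8% × 3/12 = €4,389.0000
2003-04-01 to 2003-07-31: 4 months at 0.75% → €462,000 × 0.75% × 4/12 = €1,155.0000
2003-08-01 to 2003-12-31: 5 months at 0.6% → €462,000 × 0.6% × 5/12 = €1,155.0000
Total = €6,699.0000

€6,699.00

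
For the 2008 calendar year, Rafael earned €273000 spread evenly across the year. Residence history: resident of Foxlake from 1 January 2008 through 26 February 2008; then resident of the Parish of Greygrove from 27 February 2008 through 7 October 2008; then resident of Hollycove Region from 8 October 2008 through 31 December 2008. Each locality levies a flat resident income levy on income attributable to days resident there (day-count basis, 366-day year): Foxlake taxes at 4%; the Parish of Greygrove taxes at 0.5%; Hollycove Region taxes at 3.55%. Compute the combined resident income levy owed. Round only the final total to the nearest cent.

Foxlake, 1 January – 26 February 2008: 57 days → €273000 × 4% × 57/366 = €1700.6557
The Parish of Greygrove, 27 February – 7 October 2008: 224 days → €273000 × 0.5% × 224/366 = €835.4098
Hollycove Region, 8 October – 31 December 2008: 85 days → €273000 × 3.55% × 85/366 = €2250.7582
Total = €4786.8238

€4786.82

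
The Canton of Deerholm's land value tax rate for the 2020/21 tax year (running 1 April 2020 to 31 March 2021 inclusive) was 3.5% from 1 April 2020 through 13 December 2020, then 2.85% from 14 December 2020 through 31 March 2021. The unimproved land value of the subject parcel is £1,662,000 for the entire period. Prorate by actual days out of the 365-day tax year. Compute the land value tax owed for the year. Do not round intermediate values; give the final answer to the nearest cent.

£54,973.50

1 April – 13 December 2020: 257 days at 3.5% → £1,662,000 × 3.5% × 257/365 = £40,958.0548
14 December 2020 – 31 March 2021: 108 days at 2.85% → £1,662,000 × 2.85% × 108/365 = £14,015.4411
Total = £54,973.4959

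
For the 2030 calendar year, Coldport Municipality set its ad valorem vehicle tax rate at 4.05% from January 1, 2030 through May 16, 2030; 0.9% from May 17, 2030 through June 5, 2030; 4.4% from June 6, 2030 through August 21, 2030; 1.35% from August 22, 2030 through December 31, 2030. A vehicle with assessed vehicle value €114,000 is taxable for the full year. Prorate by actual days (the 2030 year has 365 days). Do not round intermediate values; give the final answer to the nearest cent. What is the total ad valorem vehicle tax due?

January 1 – May 16, 2030: 136 days at 4.05% → €114,000 × 4.05% × 136/365 = €1,720.3068
May 17 – June 5, 2030: 20 days at 0.9% → €114,000 × 0.9% × 20/365 = €56.2192
June 6 – August 21, 2030: 77 days at 4.4% → €114,000 × 4.4% × 77/365 = €1,058.1699
August 22 – December 31, 2030: 132 days at 1.35% → €114,000 × 1.35% × 132/365 = €556.5699
Total = €3,391.2658

€3,391.27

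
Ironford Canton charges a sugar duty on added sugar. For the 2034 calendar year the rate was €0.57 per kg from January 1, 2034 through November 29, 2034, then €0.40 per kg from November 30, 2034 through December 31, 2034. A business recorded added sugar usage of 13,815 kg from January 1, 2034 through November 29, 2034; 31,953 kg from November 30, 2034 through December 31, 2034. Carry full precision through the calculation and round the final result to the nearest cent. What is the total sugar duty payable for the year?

€20,655.75

January 1 – November 29, 2034: 13,815 kg at €0.57/kg → €7,874.55
November 30 – December 31, 2034: 31,953 kg at €0.40/kg → €12,781.20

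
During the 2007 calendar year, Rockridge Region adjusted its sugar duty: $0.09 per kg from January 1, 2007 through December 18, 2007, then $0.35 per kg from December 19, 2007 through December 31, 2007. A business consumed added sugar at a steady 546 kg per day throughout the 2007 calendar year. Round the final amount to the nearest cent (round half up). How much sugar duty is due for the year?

January 1 – December 18, 2007: 352 days × 546 kg/day = 192,192 kg at $0.09/kg → $17297.28
December 19 – December 31, 2007: 13 days × 546 kg/day = 7,098 kg at $0.35/kg → $2484.30

$19781.58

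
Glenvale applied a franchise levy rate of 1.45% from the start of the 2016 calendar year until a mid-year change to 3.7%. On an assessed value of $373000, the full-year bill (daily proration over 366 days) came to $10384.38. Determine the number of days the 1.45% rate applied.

149 days

Let d = days at the first rate; then 366 − d days at the second rate.
$373000 × [1.45%·d + 3.7%·(366−d)] / 366 = $10384.38
Solving gives d = 149, so the new rate took effect on May 29, 2016.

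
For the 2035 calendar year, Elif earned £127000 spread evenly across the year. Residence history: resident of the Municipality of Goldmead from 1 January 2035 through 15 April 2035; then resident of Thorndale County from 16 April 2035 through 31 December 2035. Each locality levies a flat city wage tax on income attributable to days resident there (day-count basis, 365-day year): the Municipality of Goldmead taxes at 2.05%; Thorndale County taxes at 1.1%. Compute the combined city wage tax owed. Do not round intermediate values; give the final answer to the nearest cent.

£1744.08

The Municipality of Goldmead, 1 January – 15 April 2035: 105 days → £127000 × 2.05% × 105/365 = £748.9521
Thorndale County, 16 April – 31 December 2035: 260 days → £127000 × 1.1% × 260/365 = £995.1233
Total = £1744.0753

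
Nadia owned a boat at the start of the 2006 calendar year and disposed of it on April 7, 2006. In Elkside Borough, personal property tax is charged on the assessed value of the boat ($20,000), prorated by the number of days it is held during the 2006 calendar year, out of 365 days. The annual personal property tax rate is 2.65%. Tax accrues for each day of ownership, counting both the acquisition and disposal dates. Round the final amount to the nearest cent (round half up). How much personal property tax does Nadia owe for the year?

$140.85

Days held (January 1 – April 7, 2006): 97 out of 365
Tax = $20,000 × 2.65% × 97/365 = $140.8493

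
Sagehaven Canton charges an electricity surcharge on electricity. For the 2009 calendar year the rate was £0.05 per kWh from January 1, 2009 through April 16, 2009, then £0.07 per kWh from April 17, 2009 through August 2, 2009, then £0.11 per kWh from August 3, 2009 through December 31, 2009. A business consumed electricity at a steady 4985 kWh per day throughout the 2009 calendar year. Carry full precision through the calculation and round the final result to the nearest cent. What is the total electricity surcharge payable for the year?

January 1 – April 16, 2009: 106 days × 4985 kWh/day = 528,410 kWh at £0.05/kWh → £26,420.50
April 17 – August 2, 2009: 108 days × 4985 kWh/day = 538,380 kWh at £0.07/kWh → £37,686.60
August 3 – December 31, 2009: 151 days × 4985 kWh/day = 752,735 kWh at £0.11/kWh → £82,800.85

£146,907.95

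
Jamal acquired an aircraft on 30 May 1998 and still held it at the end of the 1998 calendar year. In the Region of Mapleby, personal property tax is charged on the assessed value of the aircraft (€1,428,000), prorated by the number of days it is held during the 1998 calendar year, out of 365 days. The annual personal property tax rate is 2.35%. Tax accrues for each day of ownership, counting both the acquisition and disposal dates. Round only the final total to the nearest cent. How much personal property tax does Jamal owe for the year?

Days held (30 May – 31 December 1998): 216 out of 365
Tax = €1,428,000 × 2.35% × 216/365 = €19,858.9808

€19,858.98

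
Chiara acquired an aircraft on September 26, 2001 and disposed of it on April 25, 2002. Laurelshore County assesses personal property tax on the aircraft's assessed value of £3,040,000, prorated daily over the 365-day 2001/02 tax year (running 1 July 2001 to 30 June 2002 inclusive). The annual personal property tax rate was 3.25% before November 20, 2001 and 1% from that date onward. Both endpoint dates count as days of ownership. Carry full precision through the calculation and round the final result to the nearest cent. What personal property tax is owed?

£27,963.84

September 26 – November 19, 2001: 55 days at 3.25% → £3,040,000 × 3.25% × 55/365 = £14,887.6712
November 20, 2001 – April 25, 2002: 157 days at 1% → £3,040,000 × 1% × 157/365 = £13,076.1644
Total = £27,963.8356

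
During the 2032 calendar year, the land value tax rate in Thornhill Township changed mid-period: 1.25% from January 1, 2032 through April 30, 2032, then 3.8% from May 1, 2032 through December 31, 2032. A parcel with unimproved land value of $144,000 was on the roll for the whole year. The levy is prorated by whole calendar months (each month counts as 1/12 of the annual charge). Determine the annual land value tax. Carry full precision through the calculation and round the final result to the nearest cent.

$4,248.00

January 1 – April 30, 2032: 4 months at 1.25% → $144,000 × 1.25% × 4/12 = $600.0000
May 1 – December 31, 2032: 8 months at 3.8% → $144,000 × 3.8% × 8/12 = $3,648.0000
Total = $4,248.0000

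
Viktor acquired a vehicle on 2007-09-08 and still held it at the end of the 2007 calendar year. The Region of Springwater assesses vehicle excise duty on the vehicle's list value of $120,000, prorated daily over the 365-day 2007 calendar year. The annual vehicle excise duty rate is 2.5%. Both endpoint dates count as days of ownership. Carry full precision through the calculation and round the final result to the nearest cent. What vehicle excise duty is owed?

$945.21

Days held (2007-09-08 to 2007-12-31): 115 out of 365
Tax = $120,000 × 2.5% × 115/365 = $945.2055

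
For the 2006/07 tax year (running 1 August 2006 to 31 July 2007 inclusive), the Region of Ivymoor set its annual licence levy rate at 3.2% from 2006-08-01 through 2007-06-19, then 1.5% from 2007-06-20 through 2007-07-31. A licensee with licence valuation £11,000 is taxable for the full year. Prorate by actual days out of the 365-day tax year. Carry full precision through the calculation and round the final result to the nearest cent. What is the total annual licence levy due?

£330.48

2006-08-01 to 2007-06-19: 323 days at 3.2% → £11,000 × 3.2% × 323/365 = £311.4959
2007-06-20 to 2007-07-31: 42 days at 1.5% → £11,000 × 1.5% × 42/365 = £18.9863
Total = £330.4822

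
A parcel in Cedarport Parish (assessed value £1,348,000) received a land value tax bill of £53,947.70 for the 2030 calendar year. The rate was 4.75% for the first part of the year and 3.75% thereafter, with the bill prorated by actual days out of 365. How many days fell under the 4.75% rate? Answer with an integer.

92 days

Let d = days at the first rate; then 365 − d days at the second rate.
£1,348,000 × [4.75%·d + 3.75%·(365−d)] / 365 = £53,947.70
Solving gives d = 92, so the new rate took effect on April 3, 2030.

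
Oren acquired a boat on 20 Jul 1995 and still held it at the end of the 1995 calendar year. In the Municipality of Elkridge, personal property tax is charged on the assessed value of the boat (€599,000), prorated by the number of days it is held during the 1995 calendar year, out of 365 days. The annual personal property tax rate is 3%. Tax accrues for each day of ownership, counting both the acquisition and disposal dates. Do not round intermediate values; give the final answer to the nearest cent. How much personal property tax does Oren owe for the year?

€8,123.42

Days held (20 Jul – 31 Dec 1995): 165 out of 365
Tax = €599,000 × 3% × 165/365 = €8,123.4247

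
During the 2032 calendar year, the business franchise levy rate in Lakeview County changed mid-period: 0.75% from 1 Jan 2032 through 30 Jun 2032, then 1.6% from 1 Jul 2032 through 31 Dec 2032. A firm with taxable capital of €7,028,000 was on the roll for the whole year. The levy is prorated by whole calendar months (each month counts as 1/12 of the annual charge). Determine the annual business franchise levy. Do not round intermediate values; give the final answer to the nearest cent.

1 Jan – 30 Jun 2032: 6 months at 0.75% → €7,028,000 × 0.75% × 6/12 = €26,355.0000
1 Jul – 31 Dec 2032: 6 months at 1.6% → €7,028,000 × 1.6% × 6/12 = €56,224.0000
Total = €82,579.0000

€82,579.00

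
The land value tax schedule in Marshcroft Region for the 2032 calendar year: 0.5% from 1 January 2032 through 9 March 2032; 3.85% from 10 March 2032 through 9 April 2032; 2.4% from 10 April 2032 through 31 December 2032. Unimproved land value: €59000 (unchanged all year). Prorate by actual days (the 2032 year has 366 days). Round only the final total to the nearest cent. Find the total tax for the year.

€1277.12

1 January – 9 March 2032: 69 days at 0.5% → €59000 × 0.5% × 69/366 = €55.6148
10 March – 9 April 2032: 31 days at 3.85% → €59000 × 3.85% × 31/366 = €192.3948
10 April – 31 December 2032: 266 days at 2.4% → €59000 × 2.4% × 266/366 = €1029.1148
Total = €1277.1243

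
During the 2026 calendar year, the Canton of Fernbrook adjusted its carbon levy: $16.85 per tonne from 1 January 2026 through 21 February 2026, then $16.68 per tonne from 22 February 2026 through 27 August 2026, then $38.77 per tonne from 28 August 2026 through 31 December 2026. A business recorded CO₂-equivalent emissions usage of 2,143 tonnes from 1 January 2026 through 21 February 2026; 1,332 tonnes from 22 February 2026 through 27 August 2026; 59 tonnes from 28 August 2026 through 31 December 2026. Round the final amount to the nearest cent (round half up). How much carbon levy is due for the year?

1 January – 21 February 2026: 2,143 tonnes at $16.85/tonne → $36,109.55
22 February – 27 August 2026: 1,332 tonnes at $16.68/tonne → $22,217.76
28 August – 31 December 2026: 59 tonnes at $38.77/tonne → $2,287.43

$60,614.74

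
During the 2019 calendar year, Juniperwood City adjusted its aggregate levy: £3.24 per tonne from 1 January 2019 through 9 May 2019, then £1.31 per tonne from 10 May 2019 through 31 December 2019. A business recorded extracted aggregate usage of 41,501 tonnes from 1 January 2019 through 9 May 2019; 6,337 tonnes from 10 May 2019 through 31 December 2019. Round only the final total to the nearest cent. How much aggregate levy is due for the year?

£142764.71

1 January – 9 May 2019: 41,501 tonnes at £3.24/tonne → £134463.24
10 May – 31 December 2019: 6,337 tonnes at £1.31/tonne → £8301.47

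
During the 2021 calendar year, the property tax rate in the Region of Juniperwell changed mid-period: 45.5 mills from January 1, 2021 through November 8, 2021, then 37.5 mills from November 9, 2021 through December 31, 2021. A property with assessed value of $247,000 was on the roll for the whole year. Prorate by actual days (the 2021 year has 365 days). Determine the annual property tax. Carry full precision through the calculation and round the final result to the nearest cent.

January 1 – November 8, 2021: 312 days at 45.5 mills → $247,000 × 4.55% × 312/365 = $9,606.6082
November 9 – December 31, 2021: 53 days at 37.5 mills → $247,000 × 3.75% × 53/365 = $1,344.9658
Total = $10,951.5740

$10,951.57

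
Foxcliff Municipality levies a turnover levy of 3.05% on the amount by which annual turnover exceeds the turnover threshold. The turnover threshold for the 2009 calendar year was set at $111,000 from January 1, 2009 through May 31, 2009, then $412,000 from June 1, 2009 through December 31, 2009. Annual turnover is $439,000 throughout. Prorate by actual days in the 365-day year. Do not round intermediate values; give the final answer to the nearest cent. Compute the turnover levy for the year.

January 1 – May 31, 2009: 151 days, exemption $111,000 → ($439,000 − $111,000) × 3.05% × 151/365 = $4,138.6411
June 1 – December 31, 2009: 214 days, exemption $412,000 → ($439,000 − $412,000) × 3.05% × 214/365 = $482.8192
Total = $4,621.4603

$4,621.46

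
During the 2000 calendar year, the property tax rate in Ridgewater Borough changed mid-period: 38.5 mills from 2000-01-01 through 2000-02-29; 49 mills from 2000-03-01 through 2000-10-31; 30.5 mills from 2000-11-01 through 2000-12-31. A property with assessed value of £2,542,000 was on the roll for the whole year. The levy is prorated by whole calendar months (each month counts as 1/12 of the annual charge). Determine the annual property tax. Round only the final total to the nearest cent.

2000-01-01 to 2000-02-29: 2 months at 38.5 mills → £2,542,000 × 3.85% × 2/12 = £16,311.1667
2000-03-01 to 2000-10-31: 8 months at 49 mills → £2,542,000 × 4.9% × 8/12 = £83,038.6667
2000-11-01 to 2000-12-31: 2 months at 30.5 mills → £2,542,000 × 3.05% × 2/12 = £12,921.8333
Total = £112,271.6667

£112,271.67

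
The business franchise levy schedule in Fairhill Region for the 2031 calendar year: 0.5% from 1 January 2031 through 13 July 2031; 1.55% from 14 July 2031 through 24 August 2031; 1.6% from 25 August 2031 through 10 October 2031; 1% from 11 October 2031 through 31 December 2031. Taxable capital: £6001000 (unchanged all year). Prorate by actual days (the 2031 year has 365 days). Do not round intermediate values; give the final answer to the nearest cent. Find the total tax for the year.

£52496.42

1 January – 13 July 2031: 194 days at 0.5% → £6001000 × 0.5% × 194/365 = £15947.8630
14 July – 24 August 2031: 42 days at 1.55% → £6001000 × 1.55% × 42/365 = £10703.1534
25 August – 10 October 2031: 47 days at 1.6% → £6001000 × 1.6% × 47/365 = £12363.7041
11 October – 31 December 2031: 82 days at 1% → £6001000 × 1% × 82/365 = £13481.6986
Total = £52496.4192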